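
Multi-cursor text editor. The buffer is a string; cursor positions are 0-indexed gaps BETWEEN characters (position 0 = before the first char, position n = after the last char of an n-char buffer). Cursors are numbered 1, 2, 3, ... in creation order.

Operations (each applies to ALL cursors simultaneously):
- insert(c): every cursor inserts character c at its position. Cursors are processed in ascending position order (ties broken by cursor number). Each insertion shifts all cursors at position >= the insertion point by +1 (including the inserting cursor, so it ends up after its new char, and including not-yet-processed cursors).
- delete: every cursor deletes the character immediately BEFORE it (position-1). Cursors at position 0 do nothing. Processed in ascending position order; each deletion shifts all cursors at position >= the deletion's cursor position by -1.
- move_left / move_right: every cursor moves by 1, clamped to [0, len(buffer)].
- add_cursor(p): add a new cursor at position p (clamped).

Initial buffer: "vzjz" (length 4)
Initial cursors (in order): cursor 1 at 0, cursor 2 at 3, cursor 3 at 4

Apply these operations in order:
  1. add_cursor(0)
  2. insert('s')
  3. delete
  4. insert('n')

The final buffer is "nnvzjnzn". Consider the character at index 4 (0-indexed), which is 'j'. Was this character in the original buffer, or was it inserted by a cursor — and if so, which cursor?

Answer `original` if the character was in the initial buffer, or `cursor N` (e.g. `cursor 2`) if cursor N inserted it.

After op 1 (add_cursor(0)): buffer="vzjz" (len 4), cursors c1@0 c4@0 c2@3 c3@4, authorship ....
After op 2 (insert('s')): buffer="ssvzjszs" (len 8), cursors c1@2 c4@2 c2@6 c3@8, authorship 14...2.3
After op 3 (delete): buffer="vzjz" (len 4), cursors c1@0 c4@0 c2@3 c3@4, authorship ....
After op 4 (insert('n')): buffer="nnvzjnzn" (len 8), cursors c1@2 c4@2 c2@6 c3@8, authorship 14...2.3
Authorship (.=original, N=cursor N): 1 4 . . . 2 . 3
Index 4: author = original

Answer: original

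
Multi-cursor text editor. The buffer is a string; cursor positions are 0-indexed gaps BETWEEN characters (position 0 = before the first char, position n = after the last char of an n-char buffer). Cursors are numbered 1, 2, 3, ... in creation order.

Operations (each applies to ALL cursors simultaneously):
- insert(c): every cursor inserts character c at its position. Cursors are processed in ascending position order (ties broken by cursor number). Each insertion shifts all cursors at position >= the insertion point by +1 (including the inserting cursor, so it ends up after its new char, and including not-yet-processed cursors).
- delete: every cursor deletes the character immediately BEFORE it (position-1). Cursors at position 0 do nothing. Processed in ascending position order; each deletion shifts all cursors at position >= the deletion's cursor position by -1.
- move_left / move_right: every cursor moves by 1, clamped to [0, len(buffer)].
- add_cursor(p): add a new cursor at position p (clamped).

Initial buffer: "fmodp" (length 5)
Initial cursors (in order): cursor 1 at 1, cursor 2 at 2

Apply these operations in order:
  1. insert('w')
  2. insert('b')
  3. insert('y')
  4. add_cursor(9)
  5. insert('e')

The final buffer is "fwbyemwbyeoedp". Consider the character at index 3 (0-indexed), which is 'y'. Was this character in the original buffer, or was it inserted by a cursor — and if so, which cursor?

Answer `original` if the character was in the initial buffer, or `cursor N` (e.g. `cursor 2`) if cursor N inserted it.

Answer: cursor 1

Derivation:
After op 1 (insert('w')): buffer="fwmwodp" (len 7), cursors c1@2 c2@4, authorship .1.2...
After op 2 (insert('b')): buffer="fwbmwbodp" (len 9), cursors c1@3 c2@6, authorship .11.22...
After op 3 (insert('y')): buffer="fwbymwbyodp" (len 11), cursors c1@4 c2@8, authorship .111.222...
After op 4 (add_cursor(9)): buffer="fwbymwbyodp" (len 11), cursors c1@4 c2@8 c3@9, authorship .111.222...
After op 5 (insert('e')): buffer="fwbyemwbyeoedp" (len 14), cursors c1@5 c2@10 c3@12, authorship .1111.2222.3..
Authorship (.=original, N=cursor N): . 1 1 1 1 . 2 2 2 2 . 3 . .
Index 3: author = 1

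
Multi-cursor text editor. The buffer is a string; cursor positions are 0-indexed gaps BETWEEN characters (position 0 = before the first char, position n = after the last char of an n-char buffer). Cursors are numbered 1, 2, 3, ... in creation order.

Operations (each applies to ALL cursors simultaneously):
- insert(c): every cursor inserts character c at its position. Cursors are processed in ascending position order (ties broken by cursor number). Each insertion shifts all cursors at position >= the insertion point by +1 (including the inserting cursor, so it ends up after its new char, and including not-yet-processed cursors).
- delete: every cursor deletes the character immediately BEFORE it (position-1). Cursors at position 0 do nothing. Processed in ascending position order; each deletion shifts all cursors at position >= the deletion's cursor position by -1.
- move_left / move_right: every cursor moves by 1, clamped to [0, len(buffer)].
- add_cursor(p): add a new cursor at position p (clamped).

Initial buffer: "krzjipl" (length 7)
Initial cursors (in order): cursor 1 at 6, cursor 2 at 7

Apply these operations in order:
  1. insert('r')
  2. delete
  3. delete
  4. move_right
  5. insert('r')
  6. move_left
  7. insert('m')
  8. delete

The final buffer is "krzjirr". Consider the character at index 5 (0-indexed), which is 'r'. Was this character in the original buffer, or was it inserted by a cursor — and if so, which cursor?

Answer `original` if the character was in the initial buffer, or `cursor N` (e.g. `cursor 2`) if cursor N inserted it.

After op 1 (insert('r')): buffer="krzjiprlr" (len 9), cursors c1@7 c2@9, authorship ......1.2
After op 2 (delete): buffer="krzjipl" (len 7), cursors c1@6 c2@7, authorship .......
After op 3 (delete): buffer="krzji" (len 5), cursors c1@5 c2@5, authorship .....
After op 4 (move_right): buffer="krzji" (len 5), cursors c1@5 c2@5, authorship .....
After op 5 (insert('r')): buffer="krzjirr" (len 7), cursors c1@7 c2@7, authorship .....12
After op 6 (move_left): buffer="krzjirr" (len 7), cursors c1@6 c2@6, authorship .....12
After op 7 (insert('m')): buffer="krzjirmmr" (len 9), cursors c1@8 c2@8, authorship .....1122
After op 8 (delete): buffer="krzjirr" (len 7), cursors c1@6 c2@6, authorship .....12
Authorship (.=original, N=cursor N): . . . . . 1 2
Index 5: author = 1

Answer: cursor 1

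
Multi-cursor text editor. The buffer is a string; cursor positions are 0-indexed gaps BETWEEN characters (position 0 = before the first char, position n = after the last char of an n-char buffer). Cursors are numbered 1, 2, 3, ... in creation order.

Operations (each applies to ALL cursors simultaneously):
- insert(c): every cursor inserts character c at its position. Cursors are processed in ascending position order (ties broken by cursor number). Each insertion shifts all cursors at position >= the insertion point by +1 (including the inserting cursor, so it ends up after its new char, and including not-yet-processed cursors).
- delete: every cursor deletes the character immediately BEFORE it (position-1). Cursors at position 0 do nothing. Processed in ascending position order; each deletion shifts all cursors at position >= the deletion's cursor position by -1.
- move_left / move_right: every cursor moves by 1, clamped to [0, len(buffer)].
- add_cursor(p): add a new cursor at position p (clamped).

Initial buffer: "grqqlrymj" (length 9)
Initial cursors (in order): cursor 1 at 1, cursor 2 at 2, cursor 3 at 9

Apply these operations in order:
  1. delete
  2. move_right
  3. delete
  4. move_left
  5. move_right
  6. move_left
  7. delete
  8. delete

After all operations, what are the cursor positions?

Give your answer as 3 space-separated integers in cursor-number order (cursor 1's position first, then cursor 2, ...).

After op 1 (delete): buffer="qqlrym" (len 6), cursors c1@0 c2@0 c3@6, authorship ......
After op 2 (move_right): buffer="qqlrym" (len 6), cursors c1@1 c2@1 c3@6, authorship ......
After op 3 (delete): buffer="qlry" (len 4), cursors c1@0 c2@0 c3@4, authorship ....
After op 4 (move_left): buffer="qlry" (len 4), cursors c1@0 c2@0 c3@3, authorship ....
After op 5 (move_right): buffer="qlry" (len 4), cursors c1@1 c2@1 c3@4, authorship ....
After op 6 (move_left): buffer="qlry" (len 4), cursors c1@0 c2@0 c3@3, authorship ....
After op 7 (delete): buffer="qly" (len 3), cursors c1@0 c2@0 c3@2, authorship ...
After op 8 (delete): buffer="qy" (len 2), cursors c1@0 c2@0 c3@1, authorship ..

Answer: 0 0 1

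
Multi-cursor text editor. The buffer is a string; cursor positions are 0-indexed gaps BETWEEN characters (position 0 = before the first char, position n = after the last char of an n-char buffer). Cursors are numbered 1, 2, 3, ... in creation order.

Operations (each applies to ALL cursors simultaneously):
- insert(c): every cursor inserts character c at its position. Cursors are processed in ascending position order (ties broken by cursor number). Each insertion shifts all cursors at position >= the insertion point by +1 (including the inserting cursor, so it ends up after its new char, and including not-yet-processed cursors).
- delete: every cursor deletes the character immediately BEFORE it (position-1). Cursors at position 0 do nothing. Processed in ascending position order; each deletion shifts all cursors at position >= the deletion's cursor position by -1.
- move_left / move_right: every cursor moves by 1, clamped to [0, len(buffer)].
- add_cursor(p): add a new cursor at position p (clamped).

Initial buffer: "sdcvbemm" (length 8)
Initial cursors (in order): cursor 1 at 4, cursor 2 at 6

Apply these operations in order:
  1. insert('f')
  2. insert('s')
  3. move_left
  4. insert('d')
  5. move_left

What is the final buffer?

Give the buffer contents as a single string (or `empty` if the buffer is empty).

Answer: sdcvfdsbefdsmm

Derivation:
After op 1 (insert('f')): buffer="sdcvfbefmm" (len 10), cursors c1@5 c2@8, authorship ....1..2..
After op 2 (insert('s')): buffer="sdcvfsbefsmm" (len 12), cursors c1@6 c2@10, authorship ....11..22..
After op 3 (move_left): buffer="sdcvfsbefsmm" (len 12), cursors c1@5 c2@9, authorship ....11..22..
After op 4 (insert('d')): buffer="sdcvfdsbefdsmm" (len 14), cursors c1@6 c2@11, authorship ....111..222..
After op 5 (move_left): buffer="sdcvfdsbefdsmm" (len 14), cursors c1@5 c2@10, authorship ....111..222..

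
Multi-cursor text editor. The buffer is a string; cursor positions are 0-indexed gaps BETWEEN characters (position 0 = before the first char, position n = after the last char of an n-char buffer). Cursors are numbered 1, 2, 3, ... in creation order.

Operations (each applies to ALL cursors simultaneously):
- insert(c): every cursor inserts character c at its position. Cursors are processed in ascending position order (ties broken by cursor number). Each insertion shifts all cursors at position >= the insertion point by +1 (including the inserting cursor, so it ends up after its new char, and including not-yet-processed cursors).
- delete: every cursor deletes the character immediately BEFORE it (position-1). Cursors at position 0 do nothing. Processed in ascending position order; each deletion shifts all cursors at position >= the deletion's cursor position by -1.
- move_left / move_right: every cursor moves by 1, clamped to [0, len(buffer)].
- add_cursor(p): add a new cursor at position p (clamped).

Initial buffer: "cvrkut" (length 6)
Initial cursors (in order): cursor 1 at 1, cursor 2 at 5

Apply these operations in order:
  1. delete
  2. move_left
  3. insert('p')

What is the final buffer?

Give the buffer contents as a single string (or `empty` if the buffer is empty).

Answer: pvrpkt

Derivation:
After op 1 (delete): buffer="vrkt" (len 4), cursors c1@0 c2@3, authorship ....
After op 2 (move_left): buffer="vrkt" (len 4), cursors c1@0 c2@2, authorship ....
After op 3 (insert('p')): buffer="pvrpkt" (len 6), cursors c1@1 c2@4, authorship 1..2..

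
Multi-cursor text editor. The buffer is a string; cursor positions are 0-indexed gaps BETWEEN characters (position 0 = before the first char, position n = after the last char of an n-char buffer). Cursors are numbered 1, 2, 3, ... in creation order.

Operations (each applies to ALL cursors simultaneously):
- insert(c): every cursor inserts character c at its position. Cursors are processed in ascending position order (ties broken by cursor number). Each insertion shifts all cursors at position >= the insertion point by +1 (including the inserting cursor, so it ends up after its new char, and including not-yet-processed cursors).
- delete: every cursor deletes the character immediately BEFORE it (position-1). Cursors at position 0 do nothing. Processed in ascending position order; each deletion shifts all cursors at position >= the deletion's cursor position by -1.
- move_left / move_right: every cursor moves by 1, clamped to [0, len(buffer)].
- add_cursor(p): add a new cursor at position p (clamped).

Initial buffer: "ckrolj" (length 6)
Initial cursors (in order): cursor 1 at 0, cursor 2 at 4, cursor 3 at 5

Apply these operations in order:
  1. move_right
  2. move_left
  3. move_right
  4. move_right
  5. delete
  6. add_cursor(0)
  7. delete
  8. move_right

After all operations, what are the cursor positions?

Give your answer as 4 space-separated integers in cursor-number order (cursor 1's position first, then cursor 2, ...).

After op 1 (move_right): buffer="ckrolj" (len 6), cursors c1@1 c2@5 c3@6, authorship ......
After op 2 (move_left): buffer="ckrolj" (len 6), cursors c1@0 c2@4 c3@5, authorship ......
After op 3 (move_right): buffer="ckrolj" (len 6), cursors c1@1 c2@5 c3@6, authorship ......
After op 4 (move_right): buffer="ckrolj" (len 6), cursors c1@2 c2@6 c3@6, authorship ......
After op 5 (delete): buffer="cro" (len 3), cursors c1@1 c2@3 c3@3, authorship ...
After op 6 (add_cursor(0)): buffer="cro" (len 3), cursors c4@0 c1@1 c2@3 c3@3, authorship ...
After op 7 (delete): buffer="" (len 0), cursors c1@0 c2@0 c3@0 c4@0, authorship 
After op 8 (move_right): buffer="" (len 0), cursors c1@0 c2@0 c3@0 c4@0, authorship 

Answer: 0 0 0 0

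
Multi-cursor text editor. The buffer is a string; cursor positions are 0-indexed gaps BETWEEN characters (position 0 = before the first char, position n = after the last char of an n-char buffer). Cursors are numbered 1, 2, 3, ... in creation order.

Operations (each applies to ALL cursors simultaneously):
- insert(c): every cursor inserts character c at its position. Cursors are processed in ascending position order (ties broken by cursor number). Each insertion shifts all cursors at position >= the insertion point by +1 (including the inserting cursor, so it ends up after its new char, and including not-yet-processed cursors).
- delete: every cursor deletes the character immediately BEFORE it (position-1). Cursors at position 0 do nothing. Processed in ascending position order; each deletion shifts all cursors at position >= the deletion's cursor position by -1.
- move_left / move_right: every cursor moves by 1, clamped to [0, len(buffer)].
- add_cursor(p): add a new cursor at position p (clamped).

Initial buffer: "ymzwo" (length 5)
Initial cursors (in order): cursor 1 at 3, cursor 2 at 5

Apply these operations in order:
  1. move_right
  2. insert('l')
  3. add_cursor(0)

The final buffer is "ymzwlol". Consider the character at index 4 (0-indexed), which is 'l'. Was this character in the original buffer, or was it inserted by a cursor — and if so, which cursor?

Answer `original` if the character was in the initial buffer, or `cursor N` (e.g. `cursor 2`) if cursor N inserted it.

After op 1 (move_right): buffer="ymzwo" (len 5), cursors c1@4 c2@5, authorship .....
After op 2 (insert('l')): buffer="ymzwlol" (len 7), cursors c1@5 c2@7, authorship ....1.2
After op 3 (add_cursor(0)): buffer="ymzwlol" (len 7), cursors c3@0 c1@5 c2@7, authorship ....1.2
Authorship (.=original, N=cursor N): . . . . 1 . 2
Index 4: author = 1

Answer: cursor 1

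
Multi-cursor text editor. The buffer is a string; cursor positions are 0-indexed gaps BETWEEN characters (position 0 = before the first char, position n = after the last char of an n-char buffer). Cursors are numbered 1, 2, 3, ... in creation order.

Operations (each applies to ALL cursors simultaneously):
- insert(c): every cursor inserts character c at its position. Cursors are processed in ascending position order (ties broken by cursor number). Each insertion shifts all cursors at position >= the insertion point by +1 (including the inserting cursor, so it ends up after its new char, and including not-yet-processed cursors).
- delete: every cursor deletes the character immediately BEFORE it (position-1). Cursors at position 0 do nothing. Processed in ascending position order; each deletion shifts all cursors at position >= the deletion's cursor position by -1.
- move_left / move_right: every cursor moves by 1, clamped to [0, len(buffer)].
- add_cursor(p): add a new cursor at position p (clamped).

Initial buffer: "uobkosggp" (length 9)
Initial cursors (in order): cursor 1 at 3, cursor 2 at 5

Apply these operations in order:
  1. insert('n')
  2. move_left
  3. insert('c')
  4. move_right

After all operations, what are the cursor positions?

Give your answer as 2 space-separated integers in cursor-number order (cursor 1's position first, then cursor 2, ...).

After op 1 (insert('n')): buffer="uobnkonsggp" (len 11), cursors c1@4 c2@7, authorship ...1..2....
After op 2 (move_left): buffer="uobnkonsggp" (len 11), cursors c1@3 c2@6, authorship ...1..2....
After op 3 (insert('c')): buffer="uobcnkocnsggp" (len 13), cursors c1@4 c2@8, authorship ...11..22....
After op 4 (move_right): buffer="uobcnkocnsggp" (len 13), cursors c1@5 c2@9, authorship ...11..22....

Answer: 5 9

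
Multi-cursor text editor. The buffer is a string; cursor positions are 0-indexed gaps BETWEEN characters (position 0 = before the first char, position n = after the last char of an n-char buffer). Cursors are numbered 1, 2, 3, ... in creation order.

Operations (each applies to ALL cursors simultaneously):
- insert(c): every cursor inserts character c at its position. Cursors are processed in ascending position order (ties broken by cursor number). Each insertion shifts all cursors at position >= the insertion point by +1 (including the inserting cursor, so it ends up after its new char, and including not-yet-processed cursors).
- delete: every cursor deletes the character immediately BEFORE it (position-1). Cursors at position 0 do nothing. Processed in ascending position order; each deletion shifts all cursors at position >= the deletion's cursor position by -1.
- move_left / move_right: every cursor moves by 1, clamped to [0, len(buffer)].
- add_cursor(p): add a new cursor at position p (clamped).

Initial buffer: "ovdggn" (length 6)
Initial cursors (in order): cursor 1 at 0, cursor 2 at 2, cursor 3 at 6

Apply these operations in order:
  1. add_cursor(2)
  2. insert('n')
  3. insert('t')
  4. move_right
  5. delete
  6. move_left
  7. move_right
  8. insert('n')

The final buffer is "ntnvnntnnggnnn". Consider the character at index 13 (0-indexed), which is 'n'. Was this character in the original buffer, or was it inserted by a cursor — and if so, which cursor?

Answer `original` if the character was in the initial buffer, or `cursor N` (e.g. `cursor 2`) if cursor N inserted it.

Answer: cursor 3

Derivation:
After op 1 (add_cursor(2)): buffer="ovdggn" (len 6), cursors c1@0 c2@2 c4@2 c3@6, authorship ......
After op 2 (insert('n')): buffer="novnndggnn" (len 10), cursors c1@1 c2@5 c4@5 c3@10, authorship 1..24....3
After op 3 (insert('t')): buffer="ntovnnttdggnnt" (len 14), cursors c1@2 c2@8 c4@8 c3@14, authorship 11..2424....33
After op 4 (move_right): buffer="ntovnnttdggnnt" (len 14), cursors c1@3 c2@9 c4@9 c3@14, authorship 11..2424....33
After op 5 (delete): buffer="ntvnntggnn" (len 10), cursors c1@2 c2@6 c4@6 c3@10, authorship 11.242...3
After op 6 (move_left): buffer="ntvnntggnn" (len 10), cursors c1@1 c2@5 c4@5 c3@9, authorship 11.242...3
After op 7 (move_right): buffer="ntvnntggnn" (len 10), cursors c1@2 c2@6 c4@6 c3@10, authorship 11.242...3
After op 8 (insert('n')): buffer="ntnvnntnnggnnn" (len 14), cursors c1@3 c2@9 c4@9 c3@14, authorship 111.24224...33
Authorship (.=original, N=cursor N): 1 1 1 . 2 4 2 2 4 . . . 3 3
Index 13: author = 3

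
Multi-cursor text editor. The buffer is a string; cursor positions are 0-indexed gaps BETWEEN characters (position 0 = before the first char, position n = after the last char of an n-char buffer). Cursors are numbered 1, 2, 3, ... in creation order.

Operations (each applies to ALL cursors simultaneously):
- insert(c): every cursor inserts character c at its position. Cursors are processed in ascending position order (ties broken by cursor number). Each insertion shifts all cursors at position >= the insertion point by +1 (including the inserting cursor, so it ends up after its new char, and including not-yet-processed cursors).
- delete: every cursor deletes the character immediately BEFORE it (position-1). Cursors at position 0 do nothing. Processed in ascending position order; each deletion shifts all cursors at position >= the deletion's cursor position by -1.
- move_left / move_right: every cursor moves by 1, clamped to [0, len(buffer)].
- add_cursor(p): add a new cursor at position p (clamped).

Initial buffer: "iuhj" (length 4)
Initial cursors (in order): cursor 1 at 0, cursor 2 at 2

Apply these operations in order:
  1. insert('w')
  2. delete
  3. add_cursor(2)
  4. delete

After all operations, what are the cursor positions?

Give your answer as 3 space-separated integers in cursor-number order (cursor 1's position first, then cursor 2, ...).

After op 1 (insert('w')): buffer="wiuwhj" (len 6), cursors c1@1 c2@4, authorship 1..2..
After op 2 (delete): buffer="iuhj" (len 4), cursors c1@0 c2@2, authorship ....
After op 3 (add_cursor(2)): buffer="iuhj" (len 4), cursors c1@0 c2@2 c3@2, authorship ....
After op 4 (delete): buffer="hj" (len 2), cursors c1@0 c2@0 c3@0, authorship ..

Answer: 0 0 0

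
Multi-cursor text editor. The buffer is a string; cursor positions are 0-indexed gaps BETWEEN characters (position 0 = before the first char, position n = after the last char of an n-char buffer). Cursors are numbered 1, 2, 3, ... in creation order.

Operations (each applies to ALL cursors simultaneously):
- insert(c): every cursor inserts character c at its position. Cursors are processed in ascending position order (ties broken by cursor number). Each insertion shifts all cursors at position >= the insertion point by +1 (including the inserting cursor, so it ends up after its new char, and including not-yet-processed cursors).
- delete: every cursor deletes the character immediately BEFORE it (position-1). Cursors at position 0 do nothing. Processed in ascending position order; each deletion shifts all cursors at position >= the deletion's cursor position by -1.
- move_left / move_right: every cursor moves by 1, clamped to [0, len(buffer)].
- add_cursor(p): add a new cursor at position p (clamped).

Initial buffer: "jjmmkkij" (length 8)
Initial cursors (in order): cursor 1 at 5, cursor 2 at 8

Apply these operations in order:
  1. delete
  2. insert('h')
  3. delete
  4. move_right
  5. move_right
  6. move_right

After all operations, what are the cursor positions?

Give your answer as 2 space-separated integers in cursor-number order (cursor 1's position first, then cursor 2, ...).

After op 1 (delete): buffer="jjmmki" (len 6), cursors c1@4 c2@6, authorship ......
After op 2 (insert('h')): buffer="jjmmhkih" (len 8), cursors c1@5 c2@8, authorship ....1..2
After op 3 (delete): buffer="jjmmki" (len 6), cursors c1@4 c2@6, authorship ......
After op 4 (move_right): buffer="jjmmki" (len 6), cursors c1@5 c2@6, authorship ......
After op 5 (move_right): buffer="jjmmki" (len 6), cursors c1@6 c2@6, authorship ......
After op 6 (move_right): buffer="jjmmki" (len 6), cursors c1@6 c2@6, authorship ......

Answer: 6 6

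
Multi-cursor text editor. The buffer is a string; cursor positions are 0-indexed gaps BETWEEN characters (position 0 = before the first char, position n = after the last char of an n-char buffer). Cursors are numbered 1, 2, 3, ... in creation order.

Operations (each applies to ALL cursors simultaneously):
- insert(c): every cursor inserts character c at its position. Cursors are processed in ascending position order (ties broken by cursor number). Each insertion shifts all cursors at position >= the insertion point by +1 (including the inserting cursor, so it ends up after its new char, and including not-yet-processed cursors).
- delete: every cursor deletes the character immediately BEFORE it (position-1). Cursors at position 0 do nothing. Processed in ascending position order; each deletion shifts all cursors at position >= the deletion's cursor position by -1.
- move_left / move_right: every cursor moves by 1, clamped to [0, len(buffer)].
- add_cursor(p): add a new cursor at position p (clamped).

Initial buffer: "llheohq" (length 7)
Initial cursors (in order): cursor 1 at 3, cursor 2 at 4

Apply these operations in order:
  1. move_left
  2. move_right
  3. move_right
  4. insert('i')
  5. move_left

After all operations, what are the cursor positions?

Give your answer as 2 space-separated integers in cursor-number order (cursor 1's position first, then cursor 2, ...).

After op 1 (move_left): buffer="llheohq" (len 7), cursors c1@2 c2@3, authorship .......
After op 2 (move_right): buffer="llheohq" (len 7), cursors c1@3 c2@4, authorship .......
After op 3 (move_right): buffer="llheohq" (len 7), cursors c1@4 c2@5, authorship .......
After op 4 (insert('i')): buffer="llheioihq" (len 9), cursors c1@5 c2@7, authorship ....1.2..
After op 5 (move_left): buffer="llheioihq" (len 9), cursors c1@4 c2@6, authorship ....1.2..

Answer: 4 6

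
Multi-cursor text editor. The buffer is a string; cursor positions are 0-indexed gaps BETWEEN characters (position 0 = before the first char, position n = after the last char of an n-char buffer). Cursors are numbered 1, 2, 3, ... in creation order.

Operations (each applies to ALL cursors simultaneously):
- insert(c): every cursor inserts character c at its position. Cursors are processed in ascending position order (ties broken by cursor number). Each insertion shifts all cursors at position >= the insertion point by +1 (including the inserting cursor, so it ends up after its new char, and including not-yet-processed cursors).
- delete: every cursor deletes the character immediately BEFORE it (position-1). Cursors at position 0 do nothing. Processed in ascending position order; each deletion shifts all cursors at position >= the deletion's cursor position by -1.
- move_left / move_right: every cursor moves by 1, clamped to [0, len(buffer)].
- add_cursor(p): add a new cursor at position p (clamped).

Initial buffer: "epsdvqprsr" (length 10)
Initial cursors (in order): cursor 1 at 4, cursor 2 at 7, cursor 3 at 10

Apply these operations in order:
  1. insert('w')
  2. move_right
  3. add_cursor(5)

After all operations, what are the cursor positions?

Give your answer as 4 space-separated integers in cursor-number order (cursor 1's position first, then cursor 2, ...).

Answer: 6 10 13 5

Derivation:
After op 1 (insert('w')): buffer="epsdwvqpwrsrw" (len 13), cursors c1@5 c2@9 c3@13, authorship ....1...2...3
After op 2 (move_right): buffer="epsdwvqpwrsrw" (len 13), cursors c1@6 c2@10 c3@13, authorship ....1...2...3
After op 3 (add_cursor(5)): buffer="epsdwvqpwrsrw" (len 13), cursors c4@5 c1@6 c2@10 c3@13, authorship ....1...2...3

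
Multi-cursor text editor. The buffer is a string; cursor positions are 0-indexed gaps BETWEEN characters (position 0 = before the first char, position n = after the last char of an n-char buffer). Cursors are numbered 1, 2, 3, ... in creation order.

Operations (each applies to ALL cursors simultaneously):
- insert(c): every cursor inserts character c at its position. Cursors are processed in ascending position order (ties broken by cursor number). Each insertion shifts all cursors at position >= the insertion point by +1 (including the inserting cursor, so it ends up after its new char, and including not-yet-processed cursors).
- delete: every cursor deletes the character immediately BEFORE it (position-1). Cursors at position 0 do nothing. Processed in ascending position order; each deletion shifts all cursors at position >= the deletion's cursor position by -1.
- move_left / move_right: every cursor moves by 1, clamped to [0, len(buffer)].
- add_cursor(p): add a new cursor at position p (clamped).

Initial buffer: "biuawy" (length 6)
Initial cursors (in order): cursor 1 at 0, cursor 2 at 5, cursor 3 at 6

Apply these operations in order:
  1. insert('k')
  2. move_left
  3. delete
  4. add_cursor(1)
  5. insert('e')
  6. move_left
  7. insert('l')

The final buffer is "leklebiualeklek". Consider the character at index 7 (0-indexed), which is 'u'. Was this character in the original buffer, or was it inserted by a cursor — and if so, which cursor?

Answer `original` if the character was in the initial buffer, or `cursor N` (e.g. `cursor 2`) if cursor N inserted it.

Answer: original

Derivation:
After op 1 (insert('k')): buffer="kbiuawkyk" (len 9), cursors c1@1 c2@7 c3@9, authorship 1.....2.3
After op 2 (move_left): buffer="kbiuawkyk" (len 9), cursors c1@0 c2@6 c3@8, authorship 1.....2.3
After op 3 (delete): buffer="kbiuakk" (len 7), cursors c1@0 c2@5 c3@6, authorship 1....23
After op 4 (add_cursor(1)): buffer="kbiuakk" (len 7), cursors c1@0 c4@1 c2@5 c3@6, authorship 1....23
After op 5 (insert('e')): buffer="ekebiuaekek" (len 11), cursors c1@1 c4@3 c2@8 c3@10, authorship 114....2233
After op 6 (move_left): buffer="ekebiuaekek" (len 11), cursors c1@0 c4@2 c2@7 c3@9, authorship 114....2233
After op 7 (insert('l')): buffer="leklebiualeklek" (len 15), cursors c1@1 c4@4 c2@10 c3@13, authorship 11144....222333
Authorship (.=original, N=cursor N): 1 1 1 4 4 . . . . 2 2 2 3 3 3
Index 7: author = original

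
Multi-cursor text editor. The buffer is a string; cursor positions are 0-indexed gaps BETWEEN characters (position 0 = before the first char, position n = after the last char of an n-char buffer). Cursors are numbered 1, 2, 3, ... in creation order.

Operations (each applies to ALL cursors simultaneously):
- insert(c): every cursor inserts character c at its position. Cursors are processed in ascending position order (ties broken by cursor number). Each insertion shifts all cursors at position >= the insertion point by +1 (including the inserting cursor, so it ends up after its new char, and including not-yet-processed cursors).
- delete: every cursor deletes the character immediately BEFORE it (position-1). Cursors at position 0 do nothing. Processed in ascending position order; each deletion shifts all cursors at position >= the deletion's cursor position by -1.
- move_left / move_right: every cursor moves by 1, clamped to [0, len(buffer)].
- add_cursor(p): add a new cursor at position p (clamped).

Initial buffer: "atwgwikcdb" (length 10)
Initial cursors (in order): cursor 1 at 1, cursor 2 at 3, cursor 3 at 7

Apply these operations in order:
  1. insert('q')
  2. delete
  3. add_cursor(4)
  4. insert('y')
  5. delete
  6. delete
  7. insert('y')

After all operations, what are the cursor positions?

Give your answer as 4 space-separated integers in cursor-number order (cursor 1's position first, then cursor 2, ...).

Answer: 1 4 7 4

Derivation:
After op 1 (insert('q')): buffer="aqtwqgwikqcdb" (len 13), cursors c1@2 c2@5 c3@10, authorship .1..2....3...
After op 2 (delete): buffer="atwgwikcdb" (len 10), cursors c1@1 c2@3 c3@7, authorship ..........
After op 3 (add_cursor(4)): buffer="atwgwikcdb" (len 10), cursors c1@1 c2@3 c4@4 c3@7, authorship ..........
After op 4 (insert('y')): buffer="aytwygywikycdb" (len 14), cursors c1@2 c2@5 c4@7 c3@11, authorship .1..2.4...3...
After op 5 (delete): buffer="atwgwikcdb" (len 10), cursors c1@1 c2@3 c4@4 c3@7, authorship ..........
After op 6 (delete): buffer="twicdb" (len 6), cursors c1@0 c2@1 c4@1 c3@3, authorship ......
After op 7 (insert('y')): buffer="ytyywiycdb" (len 10), cursors c1@1 c2@4 c4@4 c3@7, authorship 1.24..3...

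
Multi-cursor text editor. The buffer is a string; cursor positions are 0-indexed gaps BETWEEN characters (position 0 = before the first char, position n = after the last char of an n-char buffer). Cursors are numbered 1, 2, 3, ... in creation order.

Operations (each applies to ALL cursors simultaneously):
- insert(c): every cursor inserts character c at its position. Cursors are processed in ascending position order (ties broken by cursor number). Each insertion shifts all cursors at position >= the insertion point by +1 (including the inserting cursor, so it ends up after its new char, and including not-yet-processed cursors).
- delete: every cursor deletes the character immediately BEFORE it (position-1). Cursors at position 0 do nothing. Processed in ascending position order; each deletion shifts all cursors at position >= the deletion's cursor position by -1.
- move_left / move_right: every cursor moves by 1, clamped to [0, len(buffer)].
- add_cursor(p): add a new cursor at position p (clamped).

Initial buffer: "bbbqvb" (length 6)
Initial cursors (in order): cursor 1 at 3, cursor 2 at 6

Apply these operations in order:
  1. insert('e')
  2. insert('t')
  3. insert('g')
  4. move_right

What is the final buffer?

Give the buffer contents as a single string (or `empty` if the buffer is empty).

After op 1 (insert('e')): buffer="bbbeqvbe" (len 8), cursors c1@4 c2@8, authorship ...1...2
After op 2 (insert('t')): buffer="bbbetqvbet" (len 10), cursors c1@5 c2@10, authorship ...11...22
After op 3 (insert('g')): buffer="bbbetgqvbetg" (len 12), cursors c1@6 c2@12, authorship ...111...222
After op 4 (move_right): buffer="bbbetgqvbetg" (len 12), cursors c1@7 c2@12, authorship ...111...222

Answer: bbbetgqvbetg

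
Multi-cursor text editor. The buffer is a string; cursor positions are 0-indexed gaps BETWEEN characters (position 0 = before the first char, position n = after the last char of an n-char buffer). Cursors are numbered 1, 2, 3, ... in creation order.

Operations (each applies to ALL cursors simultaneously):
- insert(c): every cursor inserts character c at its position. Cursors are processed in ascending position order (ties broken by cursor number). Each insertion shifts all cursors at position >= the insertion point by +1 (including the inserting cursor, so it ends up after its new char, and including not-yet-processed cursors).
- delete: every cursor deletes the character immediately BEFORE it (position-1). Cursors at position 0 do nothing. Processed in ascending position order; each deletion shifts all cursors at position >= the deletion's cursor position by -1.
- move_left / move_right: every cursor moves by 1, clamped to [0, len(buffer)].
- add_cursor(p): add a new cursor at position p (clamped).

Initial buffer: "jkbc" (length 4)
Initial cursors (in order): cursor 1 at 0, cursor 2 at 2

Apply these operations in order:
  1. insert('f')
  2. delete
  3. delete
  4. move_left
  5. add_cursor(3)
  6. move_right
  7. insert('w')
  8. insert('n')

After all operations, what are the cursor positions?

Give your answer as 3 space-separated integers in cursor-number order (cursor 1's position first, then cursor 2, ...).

Answer: 5 5 9

Derivation:
After op 1 (insert('f')): buffer="fjkfbc" (len 6), cursors c1@1 c2@4, authorship 1..2..
After op 2 (delete): buffer="jkbc" (len 4), cursors c1@0 c2@2, authorship ....
After op 3 (delete): buffer="jbc" (len 3), cursors c1@0 c2@1, authorship ...
After op 4 (move_left): buffer="jbc" (len 3), cursors c1@0 c2@0, authorship ...
After op 5 (add_cursor(3)): buffer="jbc" (len 3), cursors c1@0 c2@0 c3@3, authorship ...
After op 6 (move_right): buffer="jbc" (len 3), cursors c1@1 c2@1 c3@3, authorship ...
After op 7 (insert('w')): buffer="jwwbcw" (len 6), cursors c1@3 c2@3 c3@6, authorship .12..3
After op 8 (insert('n')): buffer="jwwnnbcwn" (len 9), cursors c1@5 c2@5 c3@9, authorship .1212..33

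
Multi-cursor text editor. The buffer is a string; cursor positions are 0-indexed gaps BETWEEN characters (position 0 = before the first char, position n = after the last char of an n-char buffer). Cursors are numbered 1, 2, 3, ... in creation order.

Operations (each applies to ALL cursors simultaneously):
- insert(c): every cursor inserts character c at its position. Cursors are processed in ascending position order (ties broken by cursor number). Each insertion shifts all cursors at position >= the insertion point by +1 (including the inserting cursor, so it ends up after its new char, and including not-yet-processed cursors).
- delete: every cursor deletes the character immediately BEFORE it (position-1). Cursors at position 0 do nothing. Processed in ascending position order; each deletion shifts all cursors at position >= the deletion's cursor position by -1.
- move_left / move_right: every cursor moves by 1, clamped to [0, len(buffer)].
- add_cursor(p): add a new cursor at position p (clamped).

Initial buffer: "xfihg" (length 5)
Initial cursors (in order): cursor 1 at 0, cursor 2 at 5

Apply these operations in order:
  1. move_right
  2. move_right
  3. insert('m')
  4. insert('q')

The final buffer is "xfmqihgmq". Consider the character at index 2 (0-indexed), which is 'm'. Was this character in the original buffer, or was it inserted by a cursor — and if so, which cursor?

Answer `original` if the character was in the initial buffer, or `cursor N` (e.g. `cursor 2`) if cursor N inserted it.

After op 1 (move_right): buffer="xfihg" (len 5), cursors c1@1 c2@5, authorship .....
After op 2 (move_right): buffer="xfihg" (len 5), cursors c1@2 c2@5, authorship .....
After op 3 (insert('m')): buffer="xfmihgm" (len 7), cursors c1@3 c2@7, authorship ..1...2
After op 4 (insert('q')): buffer="xfmqihgmq" (len 9), cursors c1@4 c2@9, authorship ..11...22
Authorship (.=original, N=cursor N): . . 1 1 . . . 2 2
Index 2: author = 1

Answer: cursor 1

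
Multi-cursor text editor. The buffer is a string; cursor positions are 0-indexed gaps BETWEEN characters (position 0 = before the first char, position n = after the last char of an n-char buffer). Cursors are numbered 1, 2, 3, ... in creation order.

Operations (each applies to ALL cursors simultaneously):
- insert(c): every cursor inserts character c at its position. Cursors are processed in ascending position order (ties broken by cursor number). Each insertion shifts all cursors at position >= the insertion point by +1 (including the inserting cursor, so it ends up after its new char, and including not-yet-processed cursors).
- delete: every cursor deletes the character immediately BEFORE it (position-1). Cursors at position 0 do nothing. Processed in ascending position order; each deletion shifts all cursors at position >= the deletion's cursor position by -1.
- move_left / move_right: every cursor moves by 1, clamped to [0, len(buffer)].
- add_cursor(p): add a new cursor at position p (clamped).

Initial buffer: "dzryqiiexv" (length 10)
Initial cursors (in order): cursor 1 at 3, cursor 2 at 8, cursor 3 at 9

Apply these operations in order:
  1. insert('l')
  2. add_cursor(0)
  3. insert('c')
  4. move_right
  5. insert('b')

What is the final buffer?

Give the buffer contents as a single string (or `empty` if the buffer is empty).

Answer: cdbzrlcybqiielcxblcvb

Derivation:
After op 1 (insert('l')): buffer="dzrlyqiielxlv" (len 13), cursors c1@4 c2@10 c3@12, authorship ...1.....2.3.
After op 2 (add_cursor(0)): buffer="dzrlyqiielxlv" (len 13), cursors c4@0 c1@4 c2@10 c3@12, authorship ...1.....2.3.
After op 3 (insert('c')): buffer="cdzrlcyqiielcxlcv" (len 17), cursors c4@1 c1@6 c2@13 c3@16, authorship 4...11.....22.33.
After op 4 (move_right): buffer="cdzrlcyqiielcxlcv" (len 17), cursors c4@2 c1@7 c2@14 c3@17, authorship 4...11.....22.33.
After op 5 (insert('b')): buffer="cdbzrlcybqiielcxblcvb" (len 21), cursors c4@3 c1@9 c2@17 c3@21, authorship 4.4..11.1....22.233.3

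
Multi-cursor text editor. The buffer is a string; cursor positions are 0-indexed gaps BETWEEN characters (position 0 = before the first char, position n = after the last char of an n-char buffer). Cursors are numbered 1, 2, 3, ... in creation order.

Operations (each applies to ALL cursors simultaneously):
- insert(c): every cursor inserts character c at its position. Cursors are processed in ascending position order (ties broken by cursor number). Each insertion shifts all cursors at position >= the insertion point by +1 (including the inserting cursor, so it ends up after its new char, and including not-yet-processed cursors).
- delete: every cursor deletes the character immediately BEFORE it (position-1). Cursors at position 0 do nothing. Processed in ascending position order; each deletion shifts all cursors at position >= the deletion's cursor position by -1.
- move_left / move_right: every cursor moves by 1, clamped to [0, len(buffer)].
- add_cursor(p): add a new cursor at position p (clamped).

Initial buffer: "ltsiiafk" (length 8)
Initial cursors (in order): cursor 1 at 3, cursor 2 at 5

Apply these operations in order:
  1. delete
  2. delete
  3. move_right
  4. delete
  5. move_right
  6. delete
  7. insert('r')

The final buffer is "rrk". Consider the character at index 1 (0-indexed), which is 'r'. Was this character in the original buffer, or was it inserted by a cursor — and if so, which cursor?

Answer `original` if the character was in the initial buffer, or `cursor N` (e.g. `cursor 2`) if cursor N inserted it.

Answer: cursor 2

Derivation:
After op 1 (delete): buffer="ltiafk" (len 6), cursors c1@2 c2@3, authorship ......
After op 2 (delete): buffer="lafk" (len 4), cursors c1@1 c2@1, authorship ....
After op 3 (move_right): buffer="lafk" (len 4), cursors c1@2 c2@2, authorship ....
After op 4 (delete): buffer="fk" (len 2), cursors c1@0 c2@0, authorship ..
After op 5 (move_right): buffer="fk" (len 2), cursors c1@1 c2@1, authorship ..
After op 6 (delete): buffer="k" (len 1), cursors c1@0 c2@0, authorship .
After op 7 (insert('r')): buffer="rrk" (len 3), cursors c1@2 c2@2, authorship 12.
Authorship (.=original, N=cursor N): 1 2 .
Index 1: author = 2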